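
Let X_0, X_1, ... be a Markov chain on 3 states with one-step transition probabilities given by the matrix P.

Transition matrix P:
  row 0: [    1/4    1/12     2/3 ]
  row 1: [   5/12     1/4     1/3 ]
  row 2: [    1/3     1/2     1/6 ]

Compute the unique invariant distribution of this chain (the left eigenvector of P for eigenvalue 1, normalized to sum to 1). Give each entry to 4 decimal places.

π = [0.3300, 0.2900, 0.3800]

Balance equations π_j = Σ_i π_i·P[i][j]:
  π_0 = 1/4·π_0 + 5/12·π_1 + 1/3·π_2
  π_1 = 1/12·π_0 + 1/4·π_1 + 1/2·π_2
  normalize: π_0 + π_1 + π_2 = 1
Solving the linear system gives exactly π = [33/100, 29/100, 19/50].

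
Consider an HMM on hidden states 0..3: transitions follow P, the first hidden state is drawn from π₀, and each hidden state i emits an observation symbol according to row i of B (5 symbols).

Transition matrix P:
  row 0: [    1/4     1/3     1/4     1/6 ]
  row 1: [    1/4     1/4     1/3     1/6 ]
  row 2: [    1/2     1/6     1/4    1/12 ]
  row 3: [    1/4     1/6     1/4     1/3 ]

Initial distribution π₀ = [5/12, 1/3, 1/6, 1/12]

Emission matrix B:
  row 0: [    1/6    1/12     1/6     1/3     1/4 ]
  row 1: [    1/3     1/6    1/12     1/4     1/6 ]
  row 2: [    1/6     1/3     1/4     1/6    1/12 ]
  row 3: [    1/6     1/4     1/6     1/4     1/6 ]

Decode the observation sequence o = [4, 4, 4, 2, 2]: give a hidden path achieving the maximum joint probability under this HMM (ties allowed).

path = [0, 0, 1, 2, 0]

t=0: δ = [1.042e-01, 5.556e-02, 1.389e-02, 1.389e-02]  (obs o_0=4)
t=1: δ = [6.510e-03, 5.787e-03, 2.170e-03, 2.894e-03]  ψ = [0, 0, 0, 0]  (obs o_1=4)
t=2: δ = [4.069e-04, 3.617e-04, 1.608e-04, 1.808e-04]  ψ = [0, 0, 1, 0]  (obs o_2=4)
t=3: δ = [1.695e-05, 1.130e-05, 3.014e-05, 1.130e-05]  ψ = [0, 0, 1, 0]  (obs o_3=2)
t=4: δ = [2.512e-06, 4.710e-07, 1.884e-06, 6.279e-07]  ψ = [2, 0, 2, 3]  (obs o_4=2)
backtrack: best end state = 0; path = [0, 0, 1, 2, 0]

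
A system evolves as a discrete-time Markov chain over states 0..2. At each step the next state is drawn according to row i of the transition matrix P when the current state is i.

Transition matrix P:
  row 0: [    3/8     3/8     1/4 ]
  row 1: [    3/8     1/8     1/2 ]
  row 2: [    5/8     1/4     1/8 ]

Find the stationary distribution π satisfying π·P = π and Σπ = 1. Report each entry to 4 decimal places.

Balance equations π_j = Σ_i π_i·P[i][j]:
  π_0 = 3/8·π_0 + 3/8·π_1 + 5/8·π_2
  π_1 = 3/8·π_0 + 1/8·π_1 + 1/4·π_2
  normalize: π_0 + π_1 + π_2 = 1
Solving the linear system gives exactly π = [41/92, 25/92, 13/46].

π = [0.4457, 0.2717, 0.2826]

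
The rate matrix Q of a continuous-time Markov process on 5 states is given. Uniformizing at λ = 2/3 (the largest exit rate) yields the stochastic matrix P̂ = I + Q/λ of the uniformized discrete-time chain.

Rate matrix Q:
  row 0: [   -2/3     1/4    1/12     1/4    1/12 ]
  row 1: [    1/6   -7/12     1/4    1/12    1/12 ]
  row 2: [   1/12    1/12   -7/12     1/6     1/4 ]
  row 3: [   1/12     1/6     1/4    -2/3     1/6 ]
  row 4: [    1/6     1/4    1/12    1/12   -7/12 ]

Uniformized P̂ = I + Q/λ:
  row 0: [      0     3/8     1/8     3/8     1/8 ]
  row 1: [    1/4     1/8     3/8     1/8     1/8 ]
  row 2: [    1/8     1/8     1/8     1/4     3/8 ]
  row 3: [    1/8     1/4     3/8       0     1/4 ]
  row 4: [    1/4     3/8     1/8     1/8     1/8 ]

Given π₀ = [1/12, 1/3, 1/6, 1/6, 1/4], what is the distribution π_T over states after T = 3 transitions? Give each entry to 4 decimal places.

t=0: π = [0.0833, 0.3333, 0.1667, 0.1667, 0.2500]
t=1: π = [0.1875, 0.2292, 0.2500, 0.1458, 0.1875]
t=2: π = [0.1536, 0.2370, 0.2188, 0.1849, 0.2057]
t=3: π = [0.1611, 0.2380, 0.2305, 0.1676, 0.2028]

π = [0.1611, 0.2380, 0.2305, 0.1676, 0.2028]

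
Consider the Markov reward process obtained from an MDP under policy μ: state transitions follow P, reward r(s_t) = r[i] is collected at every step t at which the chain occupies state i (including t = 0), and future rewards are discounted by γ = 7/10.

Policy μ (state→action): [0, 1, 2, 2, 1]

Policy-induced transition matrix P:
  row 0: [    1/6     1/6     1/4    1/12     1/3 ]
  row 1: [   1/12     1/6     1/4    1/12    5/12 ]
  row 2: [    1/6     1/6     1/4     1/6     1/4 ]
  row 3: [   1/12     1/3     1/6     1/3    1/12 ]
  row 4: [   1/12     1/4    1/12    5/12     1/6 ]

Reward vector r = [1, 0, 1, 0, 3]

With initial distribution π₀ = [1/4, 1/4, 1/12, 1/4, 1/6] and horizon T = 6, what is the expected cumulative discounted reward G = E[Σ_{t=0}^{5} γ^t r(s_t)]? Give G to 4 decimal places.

G = 2.8497

t=0: π = [0.2500, 0.2500, 0.0833, 0.2500, 0.1667], E[r] = 0.8333, γ^t·E[r] = 0.833333, running G = 0.833333
t=1: π = [0.1111, 0.2222, 0.2014, 0.2083, 0.2569], E[r] = 1.0833, γ^t·E[r] = 0.758333, running G = 1.591667
t=2: π = [0.1094, 0.2228, 0.1898, 0.2378, 0.2402], E[r] = 1.0197, γ^t·E[r] = 0.499641, running G = 2.091308
t=3: π = [0.1083, 0.2263, 0.1902, 0.2387, 0.2366], E[r] = 1.0082, γ^t·E[r] = 0.345812, running G = 2.437120
t=4: π = [0.1082, 0.2262, 0.1907, 0.2377, 0.2372], E[r] = 1.0106, γ^t·E[r] = 0.242651, running G = 2.679771
t=5: π = [0.1082, 0.2261, 0.1906, 0.2377, 0.2373], E[r] = 1.0109, γ^t·E[r] = 0.169894, running G = 2.849665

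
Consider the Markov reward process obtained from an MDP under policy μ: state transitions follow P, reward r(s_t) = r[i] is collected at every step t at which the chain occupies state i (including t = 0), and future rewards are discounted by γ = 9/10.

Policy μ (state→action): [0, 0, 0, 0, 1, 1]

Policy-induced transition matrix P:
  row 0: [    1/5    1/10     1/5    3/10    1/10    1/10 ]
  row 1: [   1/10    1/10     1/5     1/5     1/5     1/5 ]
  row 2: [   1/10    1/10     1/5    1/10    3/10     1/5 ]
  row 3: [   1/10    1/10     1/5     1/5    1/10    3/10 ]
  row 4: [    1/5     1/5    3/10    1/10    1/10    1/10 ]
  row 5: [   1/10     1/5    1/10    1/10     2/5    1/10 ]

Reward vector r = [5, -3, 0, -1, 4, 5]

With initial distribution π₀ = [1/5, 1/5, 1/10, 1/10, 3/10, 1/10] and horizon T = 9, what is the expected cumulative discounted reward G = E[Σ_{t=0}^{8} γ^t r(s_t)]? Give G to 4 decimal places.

G = 10.8212

t=0: π = [0.2000, 0.2000, 0.1000, 0.1000, 0.3000, 0.1000], E[r] = 2.0000, γ^t·E[r] = 2.000000, running G = 2.000000
t=1: π = [0.1500, 0.1400, 0.2200, 0.1700, 0.1700, 0.1500], E[r] = 1.5900, γ^t·E[r] = 1.431000, running G = 3.431000
t=2: π = [0.1320, 0.1320, 0.2020, 0.1610, 0.2030, 0.1700], E[r] = 1.7650, γ^t·E[r] = 1.429650, running G = 4.860650
t=3: π = [0.1335, 0.1373, 0.2033, 0.1557, 0.2046, 0.1656], E[r] = 1.7463, γ^t·E[r] = 1.273053, running G = 6.133703
t=4: π = [0.1338, 0.1370, 0.2039, 0.1560, 0.2041, 0.1652], E[r] = 1.7443, γ^t·E[r] = 1.144416, running G = 7.278118
t=5: π = [0.1338, 0.1369, 0.2039, 0.1561, 0.2040, 0.1653], E[r] = 1.7447, γ^t·E[r] = 1.030241, running G = 8.308360
t=6: π = [0.1338, 0.1369, 0.2039, 0.1561, 0.2041, 0.1653], E[r] = 1.7448, γ^t·E[r] = 0.927237, running G = 9.235597
t=7: π = [0.1338, 0.1369, 0.2039, 0.1561, 0.2041, 0.1653], E[r] = 1.7447, γ^t·E[r] = 0.834507, running G = 10.070104
t=8: π = [0.1338, 0.1369, 0.2039, 0.1561, 0.2041, 0.1653], E[r] = 1.7447, γ^t·E[r] = 0.751056, running G = 10.821160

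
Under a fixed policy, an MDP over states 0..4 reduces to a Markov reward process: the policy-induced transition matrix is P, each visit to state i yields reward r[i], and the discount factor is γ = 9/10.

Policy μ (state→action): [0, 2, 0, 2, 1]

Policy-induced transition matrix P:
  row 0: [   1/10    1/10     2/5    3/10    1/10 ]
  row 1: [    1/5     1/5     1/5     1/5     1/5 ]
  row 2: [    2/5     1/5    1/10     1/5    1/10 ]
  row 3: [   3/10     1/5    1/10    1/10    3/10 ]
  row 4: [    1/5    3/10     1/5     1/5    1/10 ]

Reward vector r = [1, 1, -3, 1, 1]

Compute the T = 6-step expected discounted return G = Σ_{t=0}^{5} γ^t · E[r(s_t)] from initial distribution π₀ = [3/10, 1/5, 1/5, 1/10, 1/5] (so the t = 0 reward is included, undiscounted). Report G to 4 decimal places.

G = 0.7741

t=0: π = [0.3000, 0.2000, 0.2000, 0.1000, 0.2000], E[r] = 0.2000, γ^t·E[r] = 0.200000, running G = 0.200000
t=1: π = [0.2200, 0.1900, 0.2300, 0.2200, 0.1400], E[r] = 0.0800, γ^t·E[r] = 0.072000, running G = 0.272000
t=2: π = [0.2460, 0.1920, 0.1990, 0.2000, 0.1630], E[r] = 0.2040, γ^t·E[r] = 0.165240, running G = 0.437240
t=3: π = [0.2352, 0.1917, 0.2093, 0.2046, 0.1592], E[r] = 0.1628, γ^t·E[r] = 0.118681, running G = 0.555921
t=4: π = [0.2388, 0.1924, 0.2057, 0.2031, 0.1601], E[r] = 0.1774, γ^t·E[r] = 0.116392, running G = 0.672313
t=5: π = [0.2376, 0.1921, 0.2069, 0.2036, 0.1599], E[r] = 0.1724, γ^t·E[r] = 0.101826, running G = 0.774140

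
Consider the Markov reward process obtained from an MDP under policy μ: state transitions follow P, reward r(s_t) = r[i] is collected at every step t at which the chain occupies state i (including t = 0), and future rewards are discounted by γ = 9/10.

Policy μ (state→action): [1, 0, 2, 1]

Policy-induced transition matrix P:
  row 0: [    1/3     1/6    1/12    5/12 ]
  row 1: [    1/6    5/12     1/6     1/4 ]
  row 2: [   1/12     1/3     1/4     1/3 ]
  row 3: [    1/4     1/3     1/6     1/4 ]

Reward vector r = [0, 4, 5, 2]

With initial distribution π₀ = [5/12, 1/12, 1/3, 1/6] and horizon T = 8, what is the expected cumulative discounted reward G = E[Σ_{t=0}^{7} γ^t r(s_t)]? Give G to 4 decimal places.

G = 14.9078

t=0: π = [0.4167, 0.0833, 0.3333, 0.1667], E[r] = 2.3333, γ^t·E[r] = 2.333333, running G = 2.333333
t=1: π = [0.2222, 0.2708, 0.1597, 0.3472], E[r] = 2.5764, γ^t·E[r] = 2.318750, running G = 4.652083
t=2: π = [0.2193, 0.3189, 0.1615, 0.3003], E[r] = 2.6834, γ^t·E[r] = 2.173594, running G = 6.825677
t=3: π = [0.2148, 0.3234, 0.1618, 0.3000], E[r] = 2.7026, γ^t·E[r] = 1.970227, running G = 8.795904
t=4: π = [0.2140, 0.3245, 0.1623, 0.2993], E[r] = 2.7078, γ^t·E[r] = 1.776563, running G = 10.572467
t=5: π = [0.2137, 0.3247, 0.1624, 0.2992], E[r] = 2.7090, γ^t·E[r] = 1.599632, running G = 12.172098
t=6: π = [0.2137, 0.3248, 0.1624, 0.2992], E[r] = 2.7093, γ^t·E[r] = 1.439833, running G = 13.611931
t=7: π = [0.2137, 0.3248, 0.1624, 0.2991], E[r] = 2.7094, γ^t·E[r] = 1.295886, running G = 14.907817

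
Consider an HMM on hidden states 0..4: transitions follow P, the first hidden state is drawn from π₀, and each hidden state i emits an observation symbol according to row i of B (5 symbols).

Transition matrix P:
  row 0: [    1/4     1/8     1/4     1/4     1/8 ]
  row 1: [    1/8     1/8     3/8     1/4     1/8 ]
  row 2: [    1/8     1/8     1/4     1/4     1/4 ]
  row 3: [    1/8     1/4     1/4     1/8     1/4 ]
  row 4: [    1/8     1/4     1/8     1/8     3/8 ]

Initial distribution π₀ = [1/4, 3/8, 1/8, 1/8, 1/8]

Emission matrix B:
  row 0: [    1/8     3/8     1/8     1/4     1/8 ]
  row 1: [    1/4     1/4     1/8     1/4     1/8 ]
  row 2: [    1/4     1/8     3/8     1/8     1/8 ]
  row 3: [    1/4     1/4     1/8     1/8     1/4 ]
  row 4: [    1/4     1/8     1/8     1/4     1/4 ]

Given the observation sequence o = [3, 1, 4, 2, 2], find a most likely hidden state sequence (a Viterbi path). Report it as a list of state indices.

t=0: δ = [6.250e-02, 9.375e-02, 1.562e-02, 1.562e-02, 3.125e-02]  (obs o_0=3)
t=1: δ = [5.859e-03, 2.930e-03, 4.395e-03, 5.859e-03, 1.465e-03]  ψ = [0, 1, 1, 1, 1]  (obs o_1=1)
t=2: δ = [1.831e-04, 1.831e-04, 1.831e-04, 3.662e-04, 3.662e-04]  ψ = [0, 3, 0, 0, 3]  (obs o_2=4)
t=3: δ = [5.722e-06, 1.144e-05, 3.433e-05, 5.722e-06, 1.717e-05]  ψ = [0, 3, 3, 0, 4]  (obs o_3=2)
t=4: δ = [5.364e-07, 5.364e-07, 3.219e-06, 1.073e-06, 1.073e-06]  ψ = [2, 2, 2, 2, 2]  (obs o_4=2)
backtrack: best end state = 2; path = [0, 0, 3, 2, 2]

path = [0, 0, 3, 2, 2]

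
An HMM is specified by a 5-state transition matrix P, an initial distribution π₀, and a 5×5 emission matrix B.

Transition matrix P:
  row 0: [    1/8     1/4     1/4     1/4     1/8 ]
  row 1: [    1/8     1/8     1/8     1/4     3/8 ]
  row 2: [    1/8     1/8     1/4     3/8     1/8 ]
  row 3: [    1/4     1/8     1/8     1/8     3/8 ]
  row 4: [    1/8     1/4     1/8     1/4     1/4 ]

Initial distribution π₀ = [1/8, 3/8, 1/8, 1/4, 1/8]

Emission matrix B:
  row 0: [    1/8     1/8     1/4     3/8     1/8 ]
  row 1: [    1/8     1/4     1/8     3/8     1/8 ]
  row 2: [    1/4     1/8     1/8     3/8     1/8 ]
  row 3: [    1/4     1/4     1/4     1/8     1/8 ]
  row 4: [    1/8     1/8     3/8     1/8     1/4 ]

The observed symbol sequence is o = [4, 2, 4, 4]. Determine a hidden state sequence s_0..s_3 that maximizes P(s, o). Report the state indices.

t=0: δ = [1.562e-02, 4.688e-02, 1.562e-02, 3.125e-02, 3.125e-02]  (obs o_0=4)
t=1: δ = [1.953e-03, 9.766e-04, 7.324e-04, 2.930e-03, 6.592e-03]  ψ = [3, 4, 1, 1, 1]  (obs o_1=2)
t=2: δ = [1.030e-04, 2.060e-04, 1.030e-04, 2.060e-04, 4.120e-04]  ψ = [4, 4, 4, 4, 4]  (obs o_2=4)
t=3: δ = [6.437e-06, 1.287e-05, 6.437e-06, 1.287e-05, 2.575e-05]  ψ = [3, 4, 4, 4, 4]  (obs o_3=4)
backtrack: best end state = 4; path = [1, 4, 4, 4]

path = [1, 4, 4, 4]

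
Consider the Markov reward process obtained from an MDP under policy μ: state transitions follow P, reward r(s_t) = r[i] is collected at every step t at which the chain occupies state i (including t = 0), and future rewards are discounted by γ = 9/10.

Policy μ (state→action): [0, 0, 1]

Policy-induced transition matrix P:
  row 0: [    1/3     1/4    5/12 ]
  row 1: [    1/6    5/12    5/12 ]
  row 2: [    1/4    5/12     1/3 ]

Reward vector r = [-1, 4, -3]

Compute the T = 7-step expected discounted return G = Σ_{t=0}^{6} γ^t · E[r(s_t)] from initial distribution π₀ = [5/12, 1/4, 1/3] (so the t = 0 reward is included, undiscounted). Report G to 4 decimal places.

G = -0.0913

t=0: π = [0.4167, 0.2500, 0.3333], E[r] = -0.4167, γ^t·E[r] = -0.416667, running G = -0.416667
t=1: π = [0.2639, 0.3472, 0.3889], E[r] = -0.0417, γ^t·E[r] = -0.037500, running G = -0.454167
t=2: π = [0.2431, 0.3727, 0.3843], E[r] = 0.0949, γ^t·E[r] = 0.076875, running G = -0.377292
t=3: π = [0.2392, 0.3762, 0.3846], E[r] = 0.1115, γ^t·E[r] = 0.081281, running G = -0.296010
t=4: π = [0.2386, 0.3768, 0.3846], E[r] = 0.1148, γ^t·E[r] = 0.075305, running G = -0.220706
t=5: π = [0.2385, 0.3769, 0.3846], E[r] = 0.1153, γ^t·E[r] = 0.068072, running G = -0.152634
t=6: π = [0.2385, 0.3769, 0.3846], E[r] = 0.1154, γ^t·E[r] = 0.061311, running G = -0.091323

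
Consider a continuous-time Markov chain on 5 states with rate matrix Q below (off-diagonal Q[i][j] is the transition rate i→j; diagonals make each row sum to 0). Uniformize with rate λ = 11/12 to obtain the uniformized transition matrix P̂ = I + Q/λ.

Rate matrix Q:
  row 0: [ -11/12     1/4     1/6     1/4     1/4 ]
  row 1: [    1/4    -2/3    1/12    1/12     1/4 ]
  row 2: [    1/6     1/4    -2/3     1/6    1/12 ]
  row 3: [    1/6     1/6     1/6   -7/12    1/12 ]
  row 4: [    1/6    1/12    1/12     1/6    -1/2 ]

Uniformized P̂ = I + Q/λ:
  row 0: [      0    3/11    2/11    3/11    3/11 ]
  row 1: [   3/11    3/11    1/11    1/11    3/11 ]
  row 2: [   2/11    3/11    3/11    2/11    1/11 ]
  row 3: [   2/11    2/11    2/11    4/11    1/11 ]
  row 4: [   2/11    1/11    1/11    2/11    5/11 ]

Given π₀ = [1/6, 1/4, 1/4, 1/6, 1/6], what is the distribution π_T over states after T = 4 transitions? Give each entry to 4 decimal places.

π = [0.1698, 0.2075, 0.1541, 0.2178, 0.2508]

t=0: π = [0.1667, 0.2500, 0.2500, 0.1667, 0.1667]
t=1: π = [0.1742, 0.2273, 0.1667, 0.2045, 0.2273]
t=2: π = [0.1708, 0.2128, 0.1556, 0.2142, 0.2466]
t=3: π = [0.1701, 0.2084, 0.1542, 0.2169, 0.2503]
t=4: π = [0.1698, 0.2075, 0.1541, 0.2178, 0.2508]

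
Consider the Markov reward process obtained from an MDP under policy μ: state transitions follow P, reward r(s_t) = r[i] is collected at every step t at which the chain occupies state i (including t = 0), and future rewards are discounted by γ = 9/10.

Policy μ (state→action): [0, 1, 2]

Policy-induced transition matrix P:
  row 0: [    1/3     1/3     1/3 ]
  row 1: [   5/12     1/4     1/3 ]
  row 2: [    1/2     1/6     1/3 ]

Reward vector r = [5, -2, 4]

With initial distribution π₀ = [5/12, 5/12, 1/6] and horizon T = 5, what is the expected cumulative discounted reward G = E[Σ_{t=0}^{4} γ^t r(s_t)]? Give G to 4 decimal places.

t=0: π = [0.4167, 0.4167, 0.1667], E[r] = 1.9167, γ^t·E[r] = 1.916667, running G = 1.916667
t=1: π = [0.3958, 0.2708, 0.3333], E[r] = 2.7708, γ^t·E[r] = 2.493750, running G = 4.410417
t=2: π = [0.4115, 0.2552, 0.3333], E[r] = 2.8802, γ^t·E[r] = 2.332969, running G = 6.743385
t=3: π = [0.4102, 0.2565, 0.3333], E[r] = 2.8711, γ^t·E[r] = 2.093027, running G = 8.836413
t=4: π = [0.4103, 0.2564, 0.3333], E[r] = 2.8719, γ^t·E[r] = 1.884223, running G = 10.720636

G = 10.7206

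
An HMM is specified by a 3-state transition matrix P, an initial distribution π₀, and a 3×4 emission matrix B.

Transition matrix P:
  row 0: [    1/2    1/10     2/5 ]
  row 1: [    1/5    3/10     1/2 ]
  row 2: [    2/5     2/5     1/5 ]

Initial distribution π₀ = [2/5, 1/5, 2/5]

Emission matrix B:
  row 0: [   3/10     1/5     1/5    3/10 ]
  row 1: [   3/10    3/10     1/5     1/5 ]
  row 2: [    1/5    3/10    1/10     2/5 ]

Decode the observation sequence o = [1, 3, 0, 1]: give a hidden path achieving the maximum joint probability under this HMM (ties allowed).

path = [2, 0, 0, 2]

t=0: δ = [8.000e-02, 6.000e-02, 1.200e-01]  (obs o_0=1)
t=1: δ = [1.440e-02, 9.600e-03, 1.280e-02]  ψ = [2, 2, 0]  (obs o_1=3)
t=2: δ = [2.160e-03, 1.536e-03, 1.152e-03]  ψ = [0, 2, 0]  (obs o_2=0)
t=3: δ = [2.160e-04, 1.382e-04, 2.592e-04]  ψ = [0, 1, 0]  (obs o_3=1)
backtrack: best end state = 2; path = [2, 0, 0, 2]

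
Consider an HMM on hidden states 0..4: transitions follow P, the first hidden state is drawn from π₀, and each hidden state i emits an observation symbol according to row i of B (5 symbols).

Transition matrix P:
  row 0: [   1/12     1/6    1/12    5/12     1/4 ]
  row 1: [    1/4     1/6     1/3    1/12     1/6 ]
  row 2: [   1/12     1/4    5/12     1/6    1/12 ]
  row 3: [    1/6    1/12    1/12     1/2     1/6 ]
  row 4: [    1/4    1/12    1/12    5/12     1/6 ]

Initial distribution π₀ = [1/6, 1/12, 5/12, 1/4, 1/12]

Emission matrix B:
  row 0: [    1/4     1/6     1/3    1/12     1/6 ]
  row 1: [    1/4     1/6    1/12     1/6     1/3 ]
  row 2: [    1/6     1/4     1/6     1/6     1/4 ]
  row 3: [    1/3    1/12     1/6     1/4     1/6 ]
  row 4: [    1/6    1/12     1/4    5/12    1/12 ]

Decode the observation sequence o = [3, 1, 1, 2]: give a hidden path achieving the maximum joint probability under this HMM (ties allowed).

path = [2, 2, 2, 2]

t=0: δ = [1.389e-02, 1.389e-02, 6.944e-02, 6.250e-02, 3.472e-02]  (obs o_0=3)
t=1: δ = [1.736e-03, 2.894e-03, 7.234e-03, 2.604e-03, 8.681e-04]  ψ = [3, 2, 2, 3, 3]  (obs o_1=1)
t=2: δ = [1.206e-04, 3.014e-04, 7.535e-04, 1.085e-04, 5.023e-05]  ψ = [1, 2, 2, 3, 2]  (obs o_2=1)
t=3: δ = [2.512e-05, 1.570e-05, 5.233e-05, 2.093e-05, 1.570e-05]  ψ = [1, 2, 2, 2, 2]  (obs o_3=2)
backtrack: best end state = 2; path = [2, 2, 2, 2]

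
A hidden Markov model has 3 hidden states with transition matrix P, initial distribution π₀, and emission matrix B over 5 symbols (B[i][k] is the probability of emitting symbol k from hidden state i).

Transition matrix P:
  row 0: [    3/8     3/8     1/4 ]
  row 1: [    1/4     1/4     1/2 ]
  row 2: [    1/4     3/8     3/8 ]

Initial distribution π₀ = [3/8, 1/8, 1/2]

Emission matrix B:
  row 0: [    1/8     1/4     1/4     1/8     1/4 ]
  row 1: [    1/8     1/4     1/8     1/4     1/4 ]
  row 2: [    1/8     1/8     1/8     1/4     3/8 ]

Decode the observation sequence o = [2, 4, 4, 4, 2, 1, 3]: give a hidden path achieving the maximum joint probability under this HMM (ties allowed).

t=0: δ = [9.375e-02, 1.562e-02, 6.250e-02]  (obs o_0=2)
t=1: δ = [8.789e-03, 8.789e-03, 8.789e-03]  ψ = [0, 0, 0]  (obs o_1=4)
t=2: δ = [8.240e-04, 8.240e-04, 1.648e-03]  ψ = [0, 0, 1]  (obs o_2=4)
t=3: δ = [1.030e-04, 1.545e-04, 2.317e-04]  ψ = [2, 2, 2]  (obs o_3=4)
t=4: δ = [1.448e-05, 1.086e-05, 1.086e-05]  ψ = [2, 2, 2]  (obs o_4=2)
t=5: δ = [1.358e-06, 1.358e-06, 6.789e-07]  ψ = [0, 0, 1]  (obs o_5=1)
t=6: δ = [6.365e-08, 1.273e-07, 1.697e-07]  ψ = [0, 0, 1]  (obs o_6=3)
backtrack: best end state = 2; path = [0, 1, 2, 2, 0, 1, 2]

path = [0, 1, 2, 2, 0, 1, 2]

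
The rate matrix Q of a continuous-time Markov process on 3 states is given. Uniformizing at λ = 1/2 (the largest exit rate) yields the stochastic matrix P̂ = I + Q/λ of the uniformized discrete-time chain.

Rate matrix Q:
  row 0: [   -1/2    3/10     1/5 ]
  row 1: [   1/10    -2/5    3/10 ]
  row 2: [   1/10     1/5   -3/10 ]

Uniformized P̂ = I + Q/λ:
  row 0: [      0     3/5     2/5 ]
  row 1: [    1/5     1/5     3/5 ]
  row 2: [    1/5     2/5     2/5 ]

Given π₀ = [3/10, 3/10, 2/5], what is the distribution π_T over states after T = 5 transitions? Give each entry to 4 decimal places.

π = [0.1666, 0.3613, 0.4720]

t=0: π = [0.3000, 0.3000, 0.4000]
t=1: π = [0.1400, 0.4000, 0.4600]
t=2: π = [0.1720, 0.3480, 0.4800]
t=3: π = [0.1656, 0.3648, 0.4696]
t=4: π = [0.1669, 0.3602, 0.4730]
t=5: π = [0.1666, 0.3613, 0.4720]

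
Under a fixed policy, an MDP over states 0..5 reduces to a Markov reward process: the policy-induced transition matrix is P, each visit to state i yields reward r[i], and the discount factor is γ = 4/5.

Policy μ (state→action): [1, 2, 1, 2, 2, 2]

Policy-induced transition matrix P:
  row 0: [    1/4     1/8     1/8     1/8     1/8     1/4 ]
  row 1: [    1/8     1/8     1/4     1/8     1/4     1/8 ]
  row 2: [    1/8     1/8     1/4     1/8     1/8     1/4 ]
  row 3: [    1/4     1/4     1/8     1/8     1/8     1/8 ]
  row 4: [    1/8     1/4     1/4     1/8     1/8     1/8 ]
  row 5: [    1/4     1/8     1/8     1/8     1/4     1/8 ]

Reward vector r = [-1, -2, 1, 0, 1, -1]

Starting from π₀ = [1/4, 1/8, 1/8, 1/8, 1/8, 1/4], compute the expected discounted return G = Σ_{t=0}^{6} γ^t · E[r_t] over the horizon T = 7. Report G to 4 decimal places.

G = -1.4756

t=0: π = [0.2500, 0.1250, 0.1250, 0.1250, 0.1250, 0.2500], E[r] = -0.5000, γ^t·E[r] = -0.500000, running G = -0.500000
t=1: π = [0.2031, 0.1563, 0.1719, 0.1250, 0.1719, 0.1719], E[r] = -0.3438, γ^t·E[r] = -0.275000, running G = -0.775000
t=2: π = [0.1875, 0.1621, 0.1875, 0.1250, 0.1660, 0.1719], E[r] = -0.3301, γ^t·E[r] = -0.211250, running G = -0.986250
t=3: π = [0.1855, 0.1614, 0.1895, 0.1250, 0.1667, 0.1719], E[r] = -0.3240, γ^t·E[r] = -0.165875, running G = -1.152125
t=4: π = [0.1853, 0.1615, 0.1897, 0.1250, 0.1667, 0.1719], E[r] = -0.3238, γ^t·E[r] = -0.132613, running G = -1.284738
t=5: π = [0.1853, 0.1615, 0.1897, 0.1250, 0.1667, 0.1719], E[r] = -0.3237, γ^t·E[r] = -0.106059, running G = -1.390796
t=6: π = [0.1853, 0.1615, 0.1897, 0.1250, 0.1667, 0.1719], E[r] = -0.3237, γ^t·E[r] = -0.084846, running G = -1.475642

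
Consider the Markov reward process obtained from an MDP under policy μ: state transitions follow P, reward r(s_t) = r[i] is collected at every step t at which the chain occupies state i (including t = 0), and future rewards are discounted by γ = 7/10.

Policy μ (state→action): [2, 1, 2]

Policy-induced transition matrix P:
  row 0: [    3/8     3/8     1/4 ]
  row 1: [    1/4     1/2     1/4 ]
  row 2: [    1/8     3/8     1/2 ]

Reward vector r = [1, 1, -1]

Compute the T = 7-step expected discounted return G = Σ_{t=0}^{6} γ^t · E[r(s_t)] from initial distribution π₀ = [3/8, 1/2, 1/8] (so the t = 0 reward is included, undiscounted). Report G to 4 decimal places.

G = 1.5247

t=0: π = [0.3750, 0.5000, 0.1250], E[r] = 0.7500, γ^t·E[r] = 0.750000, running G = 0.750000
t=1: π = [0.2813, 0.4375, 0.2813], E[r] = 0.4375, γ^t·E[r] = 0.306250, running G = 1.056250
t=2: π = [0.2500, 0.4297, 0.3203], E[r] = 0.3594, γ^t·E[r] = 0.176094, running G = 1.232344
t=3: π = [0.2412, 0.4287, 0.3301], E[r] = 0.3398, γ^t·E[r] = 0.116566, running G = 1.348910
t=4: π = [0.2389, 0.4286, 0.3325], E[r] = 0.3350, γ^t·E[r] = 0.080424, running G = 1.429334
t=5: π = [0.2383, 0.4286, 0.3331], E[r] = 0.3337, γ^t·E[r] = 0.056092, running G = 1.485426
t=6: π = [0.2381, 0.4286, 0.3333], E[r] = 0.3334, γ^t·E[r] = 0.039228, running G = 1.524654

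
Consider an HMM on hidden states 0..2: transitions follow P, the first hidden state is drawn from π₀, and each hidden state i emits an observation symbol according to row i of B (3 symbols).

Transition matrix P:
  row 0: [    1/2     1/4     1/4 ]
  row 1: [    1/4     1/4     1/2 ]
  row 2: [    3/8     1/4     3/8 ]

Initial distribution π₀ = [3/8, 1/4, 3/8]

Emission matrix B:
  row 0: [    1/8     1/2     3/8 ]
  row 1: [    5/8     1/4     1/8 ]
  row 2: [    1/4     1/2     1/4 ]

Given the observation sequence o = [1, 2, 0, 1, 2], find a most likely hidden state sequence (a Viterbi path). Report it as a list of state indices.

path = [0, 0, 1, 2, 0]

t=0: δ = [1.875e-01, 6.250e-02, 1.875e-01]  (obs o_0=1)
t=1: δ = [3.516e-02, 5.859e-03, 1.758e-02]  ψ = [0, 0, 2]  (obs o_1=2)
t=2: δ = [2.197e-03, 5.493e-03, 2.197e-03]  ψ = [0, 0, 0]  (obs o_2=0)
t=3: δ = [6.866e-04, 3.433e-04, 1.373e-03]  ψ = [1, 1, 1]  (obs o_3=1)
t=4: δ = [1.931e-04, 4.292e-05, 1.287e-04]  ψ = [2, 2, 2]  (obs o_4=2)
backtrack: best end state = 0; path = [0, 0, 1, 2, 0]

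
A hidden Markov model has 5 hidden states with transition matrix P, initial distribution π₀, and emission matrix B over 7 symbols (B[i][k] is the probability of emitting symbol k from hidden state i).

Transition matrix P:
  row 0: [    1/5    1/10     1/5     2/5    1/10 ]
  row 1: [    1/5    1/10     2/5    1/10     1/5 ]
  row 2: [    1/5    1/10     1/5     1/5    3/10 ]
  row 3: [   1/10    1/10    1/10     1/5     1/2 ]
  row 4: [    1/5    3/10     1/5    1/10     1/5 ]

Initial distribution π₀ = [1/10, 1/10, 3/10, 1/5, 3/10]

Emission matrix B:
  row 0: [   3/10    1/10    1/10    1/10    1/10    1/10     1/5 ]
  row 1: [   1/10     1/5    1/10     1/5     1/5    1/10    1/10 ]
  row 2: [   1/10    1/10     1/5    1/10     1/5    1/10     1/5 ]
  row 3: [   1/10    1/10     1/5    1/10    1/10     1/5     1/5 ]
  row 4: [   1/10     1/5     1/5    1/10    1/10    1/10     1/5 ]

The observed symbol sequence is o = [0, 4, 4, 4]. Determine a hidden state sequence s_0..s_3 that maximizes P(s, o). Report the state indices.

path = [4, 1, 2, 2]

t=0: δ = [3.000e-02, 1.000e-02, 3.000e-02, 2.000e-02, 3.000e-02]  (obs o_0=0)
t=1: δ = [6.000e-04, 1.800e-03, 1.200e-03, 1.200e-03, 1.000e-03]  ψ = [0, 4, 0, 0, 3]  (obs o_1=4)
t=2: δ = [3.600e-05, 6.000e-05, 1.440e-04, 2.400e-05, 6.000e-05]  ψ = [1, 4, 1, 0, 3]  (obs o_2=4)
t=3: δ = [2.880e-06, 3.600e-06, 5.760e-06, 2.880e-06, 4.320e-06]  ψ = [2, 4, 2, 2, 2]  (obs o_3=4)
backtrack: best end state = 2; path = [4, 1, 2, 2]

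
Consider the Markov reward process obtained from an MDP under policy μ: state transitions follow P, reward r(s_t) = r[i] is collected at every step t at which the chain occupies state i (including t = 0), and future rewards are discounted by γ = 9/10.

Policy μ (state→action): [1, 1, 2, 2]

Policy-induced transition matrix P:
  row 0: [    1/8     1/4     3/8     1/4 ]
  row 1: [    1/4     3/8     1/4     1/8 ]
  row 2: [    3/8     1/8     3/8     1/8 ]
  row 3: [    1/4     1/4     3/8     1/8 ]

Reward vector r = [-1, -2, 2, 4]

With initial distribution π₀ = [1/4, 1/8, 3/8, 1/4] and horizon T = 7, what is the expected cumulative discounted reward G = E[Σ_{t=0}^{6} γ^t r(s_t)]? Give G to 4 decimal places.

t=0: π = [0.2500, 0.1250, 0.3750, 0.2500], E[r] = 1.2500, γ^t·E[r] = 1.250000, running G = 1.250000
t=1: π = [0.2656, 0.2188, 0.3594, 0.1563], E[r] = 0.6406, γ^t·E[r] = 0.576563, running G = 1.826563
t=2: π = [0.2617, 0.2324, 0.3477, 0.1582], E[r] = 0.6016, γ^t·E[r] = 0.487266, running G = 2.313828
t=3: π = [0.2607, 0.2356, 0.3459, 0.1577], E[r] = 0.5908, γ^t·E[r] = 0.430708, running G = 2.744536
t=4: π = [0.2607, 0.2362, 0.3456, 0.1576], E[r] = 0.5884, γ^t·E[r] = 0.386055, running G = 3.130592
t=5: π = [0.2606, 0.2363, 0.3455, 0.1576], E[r] = 0.5880, γ^t·E[r] = 0.347207, running G = 3.477798
t=6: π = [0.2606, 0.2364, 0.3455, 0.1576], E[r] = 0.5879, γ^t·E[r] = 0.312435, running G = 3.790233

G = 3.7902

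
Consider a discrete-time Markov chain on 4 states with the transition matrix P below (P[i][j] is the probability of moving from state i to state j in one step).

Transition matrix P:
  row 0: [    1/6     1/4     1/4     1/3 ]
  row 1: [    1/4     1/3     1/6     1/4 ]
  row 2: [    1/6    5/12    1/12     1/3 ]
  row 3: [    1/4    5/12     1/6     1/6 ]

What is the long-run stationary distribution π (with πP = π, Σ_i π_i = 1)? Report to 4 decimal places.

π = [0.2176, 0.3511, 0.1706, 0.2606]

Balance equations π_j = Σ_i π_i·P[i][j]:
  π_0 = 1/6·π_0 + 1/4·π_1 + 1/6·π_2 + 1/4·π_3
  π_1 = 1/4·π_0 + 1/3·π_1 + 5/12·π_2 + 5/12·π_3
  π_2 = 1/4·π_0 + 1/6·π_1 + 1/12·π_2 + 1/6·π_3
  normalize: π_0 + π_1 + π_2 + π_3 = 1
Solving the linear system gives exactly π = [37/170, 388/1105, 29/170, 288/1105].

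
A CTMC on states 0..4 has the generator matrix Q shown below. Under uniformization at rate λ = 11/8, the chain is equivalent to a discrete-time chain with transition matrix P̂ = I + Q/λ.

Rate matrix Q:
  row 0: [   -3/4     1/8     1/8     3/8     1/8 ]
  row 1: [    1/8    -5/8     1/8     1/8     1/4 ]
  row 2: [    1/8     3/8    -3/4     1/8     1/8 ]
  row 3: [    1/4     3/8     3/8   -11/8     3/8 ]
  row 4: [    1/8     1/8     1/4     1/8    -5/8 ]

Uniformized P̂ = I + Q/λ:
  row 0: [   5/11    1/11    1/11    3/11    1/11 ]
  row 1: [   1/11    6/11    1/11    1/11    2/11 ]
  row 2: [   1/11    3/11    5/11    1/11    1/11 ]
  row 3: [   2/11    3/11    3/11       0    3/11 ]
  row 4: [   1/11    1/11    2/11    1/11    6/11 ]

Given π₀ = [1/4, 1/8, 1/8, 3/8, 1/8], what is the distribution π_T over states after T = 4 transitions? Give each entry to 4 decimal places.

t=0: π = [0.2500, 0.1250, 0.1250, 0.3750, 0.1250]
t=1: π = [0.2159, 0.2386, 0.2159, 0.1023, 0.2273]
t=2: π = [0.1787, 0.2572, 0.2087, 0.1209, 0.2345]
t=3: π = [0.1669, 0.2677, 0.2101, 0.1124, 0.2429]
t=4: π = [0.1618, 0.2713, 0.2098, 0.1110, 0.2461]

π = [0.1618, 0.2713, 0.2098, 0.1110, 0.2461]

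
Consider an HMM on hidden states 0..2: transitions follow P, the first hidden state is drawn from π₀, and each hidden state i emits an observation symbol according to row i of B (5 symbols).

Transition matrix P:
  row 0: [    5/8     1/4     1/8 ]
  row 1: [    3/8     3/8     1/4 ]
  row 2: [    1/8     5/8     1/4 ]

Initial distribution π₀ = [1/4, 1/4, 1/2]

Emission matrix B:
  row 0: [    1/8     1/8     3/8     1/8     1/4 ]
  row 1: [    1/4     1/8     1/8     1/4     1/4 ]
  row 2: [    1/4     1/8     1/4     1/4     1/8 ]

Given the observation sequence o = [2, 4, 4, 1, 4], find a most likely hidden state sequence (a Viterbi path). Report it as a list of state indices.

t=0: δ = [9.375e-02, 3.125e-02, 1.250e-01]  (obs o_0=2)
t=1: δ = [1.465e-02, 1.953e-02, 3.906e-03]  ψ = [0, 2, 2]  (obs o_1=4)
t=2: δ = [2.289e-03, 1.831e-03, 6.104e-04]  ψ = [0, 1, 1]  (obs o_2=4)
t=3: δ = [1.788e-04, 8.583e-05, 5.722e-05]  ψ = [0, 1, 1]  (obs o_3=1)
t=4: δ = [2.794e-05, 1.118e-05, 2.794e-06]  ψ = [0, 0, 0]  (obs o_4=4)
backtrack: best end state = 0; path = [0, 0, 0, 0, 0]

path = [0, 0, 0, 0, 0]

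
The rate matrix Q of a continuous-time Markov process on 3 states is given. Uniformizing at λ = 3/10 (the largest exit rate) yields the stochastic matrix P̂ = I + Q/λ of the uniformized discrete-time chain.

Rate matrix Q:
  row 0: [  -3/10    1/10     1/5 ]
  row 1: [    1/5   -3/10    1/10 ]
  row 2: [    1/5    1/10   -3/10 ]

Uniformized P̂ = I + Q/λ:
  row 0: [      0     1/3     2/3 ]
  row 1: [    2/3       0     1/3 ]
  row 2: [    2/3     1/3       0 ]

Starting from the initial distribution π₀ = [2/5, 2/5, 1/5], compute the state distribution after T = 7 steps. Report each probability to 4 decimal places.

t=0: π = [0.4000, 0.4000, 0.2000]
t=1: π = [0.4000, 0.2000, 0.4000]
t=2: π = [0.4000, 0.2667, 0.3333]
t=3: π = [0.4000, 0.2444, 0.3556]
t=4: π = [0.4000, 0.2519, 0.3481]
t=5: π = [0.4000, 0.2494, 0.3506]
t=6: π = [0.4000, 0.2502, 0.3498]
t=7: π = [0.4000, 0.2499, 0.3501]

π = [0.4000, 0.2499, 0.3501]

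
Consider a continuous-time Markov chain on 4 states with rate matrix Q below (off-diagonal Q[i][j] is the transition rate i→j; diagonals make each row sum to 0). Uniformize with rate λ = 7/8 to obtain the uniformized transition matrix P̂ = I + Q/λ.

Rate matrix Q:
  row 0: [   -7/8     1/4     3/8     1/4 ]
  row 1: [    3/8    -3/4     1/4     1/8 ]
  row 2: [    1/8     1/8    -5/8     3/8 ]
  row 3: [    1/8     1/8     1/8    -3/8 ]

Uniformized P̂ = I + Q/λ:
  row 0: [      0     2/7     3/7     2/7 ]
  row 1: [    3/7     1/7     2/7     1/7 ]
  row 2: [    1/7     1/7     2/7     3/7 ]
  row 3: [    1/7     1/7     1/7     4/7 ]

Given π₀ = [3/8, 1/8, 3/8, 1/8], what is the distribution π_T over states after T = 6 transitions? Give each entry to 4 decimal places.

t=0: π = [0.3750, 0.1250, 0.3750, 0.1250]
t=1: π = [0.1250, 0.1964, 0.3214, 0.3571]
t=2: π = [0.1811, 0.1607, 0.2526, 0.4056]
t=3: π = [0.1629, 0.1687, 0.2536, 0.4147]
t=4: π = [0.1678, 0.1661, 0.2497, 0.4163]
t=5: π = [0.1664, 0.1668, 0.2502, 0.4166]
t=6: π = [0.1668, 0.1666, 0.2500, 0.4167]

π = [0.1668, 0.1666, 0.2500, 0.4167]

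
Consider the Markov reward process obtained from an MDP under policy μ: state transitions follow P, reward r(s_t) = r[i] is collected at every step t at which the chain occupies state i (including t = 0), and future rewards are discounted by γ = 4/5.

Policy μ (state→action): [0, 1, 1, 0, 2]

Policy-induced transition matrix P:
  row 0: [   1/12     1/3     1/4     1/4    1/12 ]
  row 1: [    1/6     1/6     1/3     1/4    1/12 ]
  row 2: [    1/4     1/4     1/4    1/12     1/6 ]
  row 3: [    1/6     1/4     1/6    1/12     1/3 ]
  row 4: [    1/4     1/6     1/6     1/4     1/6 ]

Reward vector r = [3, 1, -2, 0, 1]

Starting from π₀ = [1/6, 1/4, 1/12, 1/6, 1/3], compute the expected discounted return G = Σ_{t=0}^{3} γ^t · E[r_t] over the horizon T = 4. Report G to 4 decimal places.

t=0: π = [0.1667, 0.2500, 0.0833, 0.1667, 0.3333], E[r] = 0.9167, γ^t·E[r] = 0.916667, running G = 0.916667
t=1: π = [0.1875, 0.2153, 0.2292, 0.2083, 0.1597], E[r] = 0.4792, γ^t·E[r] = 0.383333, running G = 1.300000
t=2: π = [0.1834, 0.2344, 0.2373, 0.1771, 0.1678], E[r] = 0.4780, γ^t·E[r] = 0.305926, running G = 1.605926
t=3: π = [0.1851, 0.2318, 0.2408, 0.1809, 0.1614], E[r] = 0.4670, γ^t·E[r] = 0.239086, running G = 1.845012

G = 1.8450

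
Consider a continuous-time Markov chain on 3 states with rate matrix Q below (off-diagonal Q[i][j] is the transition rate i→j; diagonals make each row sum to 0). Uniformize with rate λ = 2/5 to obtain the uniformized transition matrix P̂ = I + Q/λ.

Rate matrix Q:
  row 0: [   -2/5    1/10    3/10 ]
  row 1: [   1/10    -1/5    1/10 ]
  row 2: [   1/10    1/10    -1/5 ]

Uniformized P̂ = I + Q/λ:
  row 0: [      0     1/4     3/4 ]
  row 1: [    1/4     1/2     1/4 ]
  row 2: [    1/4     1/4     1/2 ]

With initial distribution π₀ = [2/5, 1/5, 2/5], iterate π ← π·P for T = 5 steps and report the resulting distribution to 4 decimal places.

π = [0.1998, 0.3332, 0.4670]

t=0: π = [0.4000, 0.2000, 0.4000]
t=1: π = [0.1500, 0.3000, 0.5500]
t=2: π = [0.2125, 0.3250, 0.4625]
t=3: π = [0.1969, 0.3313, 0.4719]
t=4: π = [0.2008, 0.3328, 0.4664]
t=5: π = [0.1998, 0.3332, 0.4670]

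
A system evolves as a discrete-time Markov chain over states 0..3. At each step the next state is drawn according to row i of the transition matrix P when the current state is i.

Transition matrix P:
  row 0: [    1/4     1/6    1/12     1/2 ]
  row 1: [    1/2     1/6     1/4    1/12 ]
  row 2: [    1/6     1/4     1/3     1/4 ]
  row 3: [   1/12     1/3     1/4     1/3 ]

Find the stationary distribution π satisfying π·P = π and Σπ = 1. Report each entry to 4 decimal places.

Balance equations π_j = Σ_i π_i·P[i][j]:
  π_0 = 1/4·π_0 + 1/2·π_1 + 1/6·π_2 + 1/12·π_3
  π_1 = 1/6·π_0 + 1/6·π_1 + 1/4·π_2 + 1/3·π_3
  π_2 = 1/12·π_0 + 1/4·π_1 + 1/3·π_2 + 1/4·π_3
  normalize: π_0 + π_1 + π_2 + π_3 = 1
Solving the linear system gives exactly π = [401/1668, 98/417, 191/834, 493/1668].

π = [0.2404, 0.2350, 0.2290, 0.2956]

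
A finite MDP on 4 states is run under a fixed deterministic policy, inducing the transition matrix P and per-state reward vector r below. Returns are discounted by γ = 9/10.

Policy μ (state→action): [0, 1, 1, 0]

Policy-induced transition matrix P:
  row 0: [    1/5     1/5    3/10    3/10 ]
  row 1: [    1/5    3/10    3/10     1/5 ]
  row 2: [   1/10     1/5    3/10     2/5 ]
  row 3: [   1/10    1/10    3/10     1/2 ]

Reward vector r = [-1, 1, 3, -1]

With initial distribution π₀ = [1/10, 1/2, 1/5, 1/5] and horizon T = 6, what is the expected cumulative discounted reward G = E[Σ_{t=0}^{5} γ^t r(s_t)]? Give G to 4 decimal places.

t=0: π = [0.1000, 0.5000, 0.2000, 0.2000], E[r] = 0.8000, γ^t·E[r] = 0.800000, running G = 0.800000
t=1: π = [0.1600, 0.2300, 0.3000, 0.3100], E[r] = 0.6600, γ^t·E[r] = 0.594000, running G = 1.394000
t=2: π = [0.1390, 0.1920, 0.3000, 0.3690], E[r] = 0.5840, γ^t·E[r] = 0.473040, running G = 1.867040
t=3: π = [0.1331, 0.1823, 0.3000, 0.3846], E[r] = 0.5646, γ^t·E[r] = 0.411593, running G = 2.278633
t=4: π = [0.1315, 0.1798, 0.3000, 0.3887], E[r] = 0.5595, γ^t·E[r] = 0.367114, running G = 2.645748
t=5: π = [0.1311, 0.1791, 0.3000, 0.3898], E[r] = 0.5582, γ^t·E[r] = 0.329621, running G = 2.975369

G = 2.9754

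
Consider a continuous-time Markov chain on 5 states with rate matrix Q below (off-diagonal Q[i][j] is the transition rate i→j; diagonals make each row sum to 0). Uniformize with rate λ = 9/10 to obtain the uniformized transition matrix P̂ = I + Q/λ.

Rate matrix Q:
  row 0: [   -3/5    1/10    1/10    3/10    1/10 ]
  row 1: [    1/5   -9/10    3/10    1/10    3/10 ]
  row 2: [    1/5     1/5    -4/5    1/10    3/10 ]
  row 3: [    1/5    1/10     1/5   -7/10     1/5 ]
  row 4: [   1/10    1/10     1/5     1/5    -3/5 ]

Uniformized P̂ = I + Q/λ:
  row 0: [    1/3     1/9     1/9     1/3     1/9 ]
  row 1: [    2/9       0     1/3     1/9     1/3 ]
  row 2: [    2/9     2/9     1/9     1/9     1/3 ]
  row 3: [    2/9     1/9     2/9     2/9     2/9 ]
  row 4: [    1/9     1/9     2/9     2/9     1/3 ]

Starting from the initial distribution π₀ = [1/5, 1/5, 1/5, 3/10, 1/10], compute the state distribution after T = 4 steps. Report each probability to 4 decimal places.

t=0: π = [0.2000, 0.2000, 0.2000, 0.3000, 0.1000]
t=1: π = [0.2333, 0.1111, 0.2000, 0.2000, 0.2556]
t=2: π = [0.2198, 0.1210, 0.1864, 0.2136, 0.2593]
t=3: π = [0.2178, 0.1184, 0.1905, 0.2125, 0.2608]
t=4: π = [0.2175, 0.1191, 0.1900, 0.2121, 0.2613]

π = [0.2175, 0.1191, 0.1900, 0.2121, 0.2613]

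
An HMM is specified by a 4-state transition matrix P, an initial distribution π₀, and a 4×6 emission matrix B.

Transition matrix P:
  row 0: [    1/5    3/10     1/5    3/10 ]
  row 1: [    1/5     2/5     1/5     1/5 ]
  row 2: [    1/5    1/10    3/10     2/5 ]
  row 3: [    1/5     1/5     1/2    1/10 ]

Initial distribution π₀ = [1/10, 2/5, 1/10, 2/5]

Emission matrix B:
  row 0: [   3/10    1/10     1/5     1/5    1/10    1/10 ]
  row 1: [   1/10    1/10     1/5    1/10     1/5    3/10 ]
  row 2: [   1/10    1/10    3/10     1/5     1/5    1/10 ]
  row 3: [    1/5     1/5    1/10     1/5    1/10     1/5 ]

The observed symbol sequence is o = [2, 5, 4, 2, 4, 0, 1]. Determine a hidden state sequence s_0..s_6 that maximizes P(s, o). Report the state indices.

t=0: δ = [2.000e-02, 8.000e-02, 3.000e-02, 4.000e-02]  (obs o_0=2)
t=1: δ = [1.600e-03, 9.600e-03, 2.000e-03, 3.200e-03]  ψ = [1, 1, 3, 1]  (obs o_1=5)
t=2: δ = [1.920e-04, 7.680e-04, 3.840e-04, 1.920e-04]  ψ = [1, 1, 1, 1]  (obs o_2=4)
t=3: δ = [3.072e-05, 6.144e-05, 4.608e-05, 1.536e-05]  ψ = [1, 1, 1, 1]  (obs o_3=2)
t=4: δ = [1.229e-06, 4.915e-06, 2.765e-06, 1.843e-06]  ψ = [1, 1, 2, 2]  (obs o_4=4)
t=5: δ = [2.949e-07, 1.966e-07, 9.830e-08, 2.212e-07]  ψ = [1, 1, 1, 2]  (obs o_5=0)
t=6: δ = [5.898e-09, 8.847e-09, 1.106e-08, 1.769e-08]  ψ = [0, 0, 3, 0]  (obs o_6=1)
backtrack: best end state = 3; path = [1, 1, 1, 1, 1, 0, 3]

path = [1, 1, 1, 1, 1, 0, 3]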